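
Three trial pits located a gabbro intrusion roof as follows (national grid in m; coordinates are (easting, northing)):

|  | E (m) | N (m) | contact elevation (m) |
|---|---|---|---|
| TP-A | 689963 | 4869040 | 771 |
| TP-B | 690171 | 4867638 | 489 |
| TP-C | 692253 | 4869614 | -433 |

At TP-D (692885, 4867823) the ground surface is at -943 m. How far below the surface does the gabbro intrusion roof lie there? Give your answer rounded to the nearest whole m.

Let the plane be z = a·E + b·N + c.
TP-B−TP-A: 208a − 1402b = −282;  TP-C−TP-A: 2290a + 574b = −1204.
Solving gives a = −0.55552299, b = 0.11872412.
Then c = 771 − a·689963 − b·4869040 = −194011.19.
At (692885, 4867823): z_contact = −384913.5 + 577928.0 − 194011.19 = -996.7 m.
Depth below ground = -943 − (-996.7) = 54 m.

54 m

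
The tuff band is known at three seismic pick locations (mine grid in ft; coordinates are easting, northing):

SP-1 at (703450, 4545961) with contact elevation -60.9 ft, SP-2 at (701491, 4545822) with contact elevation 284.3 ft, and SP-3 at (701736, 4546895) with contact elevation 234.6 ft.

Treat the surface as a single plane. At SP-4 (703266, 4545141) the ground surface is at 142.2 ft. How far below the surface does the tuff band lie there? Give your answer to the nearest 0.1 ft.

Two edge vectors: SP-1→SP-2 = (-1959, -139, 345.2), SP-1→SP-3 = (-1714, 934, 295.5).
Normal n = (SP-1→SP-2) × (SP-1→SP-3) = (-363491.3, -12788.3, -2067952).
So ∂z/∂easting = −n_x/n_z = −0.175773567 and ∂z/∂northing = −n_y/n_z = −0.006184041.
Intercept c from SP-1: -60.9 + 123647.92 + 28112.41 = 151699.43.
At (703266, 4545141): z_contact = −123615.57 − 28107.34 + 151699.43 = -23.49 ft.
Depth below ground = 142.2 − (-23.49) = 165.7 ft.

165.7 ft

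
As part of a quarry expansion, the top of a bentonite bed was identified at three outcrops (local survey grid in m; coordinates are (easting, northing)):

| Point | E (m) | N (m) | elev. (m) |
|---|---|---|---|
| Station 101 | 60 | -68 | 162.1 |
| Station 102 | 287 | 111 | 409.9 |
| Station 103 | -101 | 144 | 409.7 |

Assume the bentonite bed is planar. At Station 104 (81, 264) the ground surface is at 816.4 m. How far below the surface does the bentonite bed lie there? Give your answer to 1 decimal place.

237.4 m

Let the plane be z = a·E + b·N + c.
Station 102−Station 101: 227a + 179b = 247.8;  Station 103−Station 101: −161a + 212b = 247.6.
Solving gives a = 0.10674, b = 1.24899.
Then c = 162.1 − a·60 − b·-68 = 240.63.
At (81, 264): z_contact = 8.65 + 329.73 + 240.63 = 579.01 m.
Depth below ground = 816.4 − 579.01 = 237.4 m.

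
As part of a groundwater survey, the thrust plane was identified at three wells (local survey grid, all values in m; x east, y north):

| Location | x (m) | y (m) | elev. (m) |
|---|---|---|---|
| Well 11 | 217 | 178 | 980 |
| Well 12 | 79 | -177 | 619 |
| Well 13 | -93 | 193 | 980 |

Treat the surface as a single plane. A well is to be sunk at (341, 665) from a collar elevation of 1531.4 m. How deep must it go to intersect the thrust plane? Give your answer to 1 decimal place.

59.3 m

Two edge vectors: Well 11→Well 12 = (-138, -355, -361), Well 11→Well 13 = (-310, 15, 0).
Normal n = (Well 11→Well 12) × (Well 11→Well 13) = (5415, 111910, -112120).
So ∂z/∂x = −n_x/n_z = 0.04830 and ∂z/∂y = −n_y/n_z = 0.99813.
Intercept c from Well 11: 980 − 10.48 − 177.67 = 791.85.
At (341, 665): z_contact = 16.47 + 663.75 + 791.85 = 1472.08 m.
Depth below ground = 1531.4 − 1472.08 = 59.3 m.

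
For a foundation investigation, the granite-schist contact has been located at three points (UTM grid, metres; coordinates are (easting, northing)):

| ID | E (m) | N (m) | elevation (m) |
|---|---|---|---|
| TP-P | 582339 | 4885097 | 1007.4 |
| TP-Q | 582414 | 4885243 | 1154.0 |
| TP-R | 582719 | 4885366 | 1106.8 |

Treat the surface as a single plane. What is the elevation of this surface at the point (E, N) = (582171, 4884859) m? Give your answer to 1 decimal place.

Let the plane be z = a·E + b·N + c.
TP-Q−TP-P: 75a + 146b = 146.6;  TP-R−TP-P: 380a + 269b = 99.4.
Solving gives a = −0.705934004, b = 1.366746920.
Then c = 1007.4 − a·582339 − b·4885097 = −6264590.98.
At (582171, 4884859): z = −410974.3 + 6676366.0 − 6264590.98 = 800.7 m.

800.7 m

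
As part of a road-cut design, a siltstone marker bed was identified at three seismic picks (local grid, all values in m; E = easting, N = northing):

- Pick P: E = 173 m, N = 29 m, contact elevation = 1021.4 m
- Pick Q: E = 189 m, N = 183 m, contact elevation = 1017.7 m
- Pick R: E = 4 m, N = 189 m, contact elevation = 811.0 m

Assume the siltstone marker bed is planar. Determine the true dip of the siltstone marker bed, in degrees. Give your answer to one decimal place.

48.3°

Two edge vectors: Pick P→Pick Q = (16, 154, -3.7), Pick P→Pick R = (-169, 160, -210.4).
Normal n = (Pick P→Pick Q) × (Pick P→Pick R) = (-31809.6, 3991.7, 28586).
So ∂z/∂E = −n_x/n_z = 1.11277 and ∂z/∂N = −n_y/n_z = −0.13964.
Gradient magnitude |∇z| = √(a² + b²) = √(1.23825 + 0.01950) = 1.12150.
True dip = arctan(1.12150) = 48.3°, dipping toward W (azimuth ≈ 277°).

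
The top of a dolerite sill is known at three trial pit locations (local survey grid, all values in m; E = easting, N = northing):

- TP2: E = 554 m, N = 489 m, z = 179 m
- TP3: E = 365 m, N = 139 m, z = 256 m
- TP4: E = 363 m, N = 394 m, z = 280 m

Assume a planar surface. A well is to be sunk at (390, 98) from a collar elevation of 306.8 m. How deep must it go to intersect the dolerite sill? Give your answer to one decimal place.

Two edge vectors: TP2→TP3 = (-189, -350, 77), TP2→TP4 = (-191, -95, 101).
Normal n = (TP2→TP3) × (TP2→TP4) = (-28035, 4382, -48895).
So ∂z/∂E = −n_x/n_z = −0.57337 and ∂z/∂N = −n_y/n_z = 0.08962.
Intercept c from TP2: 179 + 317.65 − 43.82 = 452.82.
At (390, 98): z_contact = −223.61 + 8.78 + 452.82 = 237.99 m.
Depth below ground = 306.8 − 237.99 = 68.8 m.

68.8 m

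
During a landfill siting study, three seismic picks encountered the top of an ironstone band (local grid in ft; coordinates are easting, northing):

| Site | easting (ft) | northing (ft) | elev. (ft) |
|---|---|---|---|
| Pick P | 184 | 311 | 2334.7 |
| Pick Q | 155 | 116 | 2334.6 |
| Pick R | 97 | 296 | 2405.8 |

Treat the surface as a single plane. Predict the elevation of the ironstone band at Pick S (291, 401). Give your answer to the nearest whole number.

Let the plane be z = a·easting + b·northing + c.
Pick Q−Pick P: −29a − 195b = −0.1;  Pick R−Pick P: −87a − 15b = 71.1.
Solving gives a = −0.83884, b = 0.12526.
Then c = 2334.7 − a·184 − b·311 = 2450.09.
At (291, 401): z = −244.1 + 50.2 + 2450.09 = 2256.2 ft.

2256 ft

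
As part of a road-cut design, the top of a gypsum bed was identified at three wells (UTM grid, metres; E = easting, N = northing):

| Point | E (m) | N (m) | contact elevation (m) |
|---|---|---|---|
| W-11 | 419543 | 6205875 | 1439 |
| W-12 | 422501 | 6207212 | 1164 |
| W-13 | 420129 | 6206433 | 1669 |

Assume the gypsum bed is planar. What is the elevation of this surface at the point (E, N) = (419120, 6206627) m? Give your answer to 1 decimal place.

Two edge vectors: W-11→W-12 = (2958, 1337, -275), W-11→W-13 = (586, 558, 230).
Normal n = (W-11→W-12) × (W-11→W-13) = (460960, -841490, 867082).
So ∂z/∂E = −n_x/n_z = −0.531622153 and ∂z/∂N = −n_y/n_z = 0.970484914.
Intercept c from W-11: 1439 + 223038.35 − 6022708.06 = −5798230.71.
At (419120, 6206627): z = −222813.5 + 6023437.9 − 5798230.71 = 2393.7 m.

2393.7 m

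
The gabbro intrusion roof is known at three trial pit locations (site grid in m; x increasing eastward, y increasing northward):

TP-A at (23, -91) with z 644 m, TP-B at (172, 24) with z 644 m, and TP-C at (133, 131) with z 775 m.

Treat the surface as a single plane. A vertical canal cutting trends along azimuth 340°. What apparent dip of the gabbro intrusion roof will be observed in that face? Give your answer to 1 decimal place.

Let the plane be z = a·x + b·y + c.
TP-B−TP-A: 149a + 115b = 0;  TP-C−TP-A: 110a + 222b = 131.
Solving gives a = −0.73747, b = 0.95550.
Unit vector along 340° is (sin 340°, cos 340°) = (-0.3420, 0.9397).
Slope in that direction = a·(-0.3420) + b·(0.9397) = 1.15011.
Apparent dip = arctan|1.15011| = 49.0° (true dip is 50.4°, so apparent ≤ true as expected).

49.0°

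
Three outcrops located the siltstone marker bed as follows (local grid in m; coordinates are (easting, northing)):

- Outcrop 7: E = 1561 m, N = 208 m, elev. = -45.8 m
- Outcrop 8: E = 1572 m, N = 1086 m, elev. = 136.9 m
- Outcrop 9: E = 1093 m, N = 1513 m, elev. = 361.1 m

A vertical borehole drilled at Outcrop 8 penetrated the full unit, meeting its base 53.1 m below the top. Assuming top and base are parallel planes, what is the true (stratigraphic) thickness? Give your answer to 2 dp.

50.11 m

Two edge vectors: Outcrop 7→Outcrop 8 = (11, 878, 182.7), Outcrop 7→Outcrop 9 = (-468, 1305, 406.9).
Normal n = (Outcrop 7→Outcrop 8) × (Outcrop 7→Outcrop 9) = (118834.7, -89979.5, 425259).
So ∂z/∂E = −n_x/n_z = −0.27944 and ∂z/∂N = −n_y/n_z = 0.21159.
|∇z| = √(a²+b²) = 0.35051, so dip δ = arctan(0.35051) = 19.32°.
True thickness = vertical thickness × cos δ = 53.1 × cos 19.32° = 50.11 m.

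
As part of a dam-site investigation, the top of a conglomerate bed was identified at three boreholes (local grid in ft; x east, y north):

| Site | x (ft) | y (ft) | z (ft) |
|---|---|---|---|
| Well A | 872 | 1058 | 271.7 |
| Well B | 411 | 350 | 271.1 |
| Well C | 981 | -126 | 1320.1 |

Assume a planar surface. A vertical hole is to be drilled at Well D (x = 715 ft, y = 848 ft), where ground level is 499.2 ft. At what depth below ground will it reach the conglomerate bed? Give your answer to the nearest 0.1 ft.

251.8 ft

Let the plane be z = a·x + b·y + c.
Well B−Well A: −461a − 708b = −0.6;  Well C−Well A: 109a − 1184b = 1048.4.
Solving gives a = 1.192588, b = −0.775682.
Then c = 271.7 − a·872 − b·1058 = 52.44.
At (715, 848): z_contact = 852.70 − 657.78 + 52.44 = 247.36 ft.
Depth below ground = 499.2 − 247.36 = 251.8 ft.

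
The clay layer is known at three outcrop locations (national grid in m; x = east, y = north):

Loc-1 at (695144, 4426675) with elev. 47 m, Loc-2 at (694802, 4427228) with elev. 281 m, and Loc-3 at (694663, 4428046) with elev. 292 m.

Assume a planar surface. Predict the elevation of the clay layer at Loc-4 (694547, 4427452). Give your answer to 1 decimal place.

Let the plane be z = a·x + b·y + c.
Loc-2−Loc-1: −342a + 553b = 234;  Loc-3−Loc-1: −481a + 1371b = 245.
Solving gives a = −0.913450212, b = −0.141772102.
Then c = 47 − a·695144 − b·4426675 = 1262605.45.
At (694547, 4427452): z = −634434.1 − 627689.2 + 1262605.45 = 482.2 m.

482.2 m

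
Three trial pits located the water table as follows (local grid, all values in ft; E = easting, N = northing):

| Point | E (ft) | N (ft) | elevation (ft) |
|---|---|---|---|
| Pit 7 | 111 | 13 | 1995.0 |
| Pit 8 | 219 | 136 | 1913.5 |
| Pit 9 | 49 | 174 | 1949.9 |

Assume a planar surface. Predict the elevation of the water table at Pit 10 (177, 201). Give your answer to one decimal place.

1900.4 ft

Let the plane be z = a·E + b·N + c.
Pit 8−Pit 7: 108a + 123b = −81.5;  Pit 9−Pit 7: −62a + 161b = −45.1.
Solving gives a = −0.30280, b = −0.39673.
Then c = 1995 − a·111 − b·13 = 2033.77.
At (177, 201): z = −53.6 − 79.7 + 2033.77 = 1900.4 ft.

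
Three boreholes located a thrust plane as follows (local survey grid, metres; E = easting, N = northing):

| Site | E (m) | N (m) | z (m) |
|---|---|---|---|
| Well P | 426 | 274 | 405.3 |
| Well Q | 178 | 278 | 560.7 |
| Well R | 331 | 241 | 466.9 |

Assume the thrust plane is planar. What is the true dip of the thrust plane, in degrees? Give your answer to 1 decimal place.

Let the plane be z = a·E + b·N + c.
Well Q−Well P: −248a + 4b = 155.4;  Well R−Well P: −95a − 33b = 61.6.
Solving gives a = −0.62758, b = −0.06000.
Gradient magnitude |∇z| = √(a² + b²) = √(0.39386 + 0.00360) = 0.63044.
True dip = arctan(0.63044) = 32.2°, dipping toward E (azimuth ≈ 085°).

32.2°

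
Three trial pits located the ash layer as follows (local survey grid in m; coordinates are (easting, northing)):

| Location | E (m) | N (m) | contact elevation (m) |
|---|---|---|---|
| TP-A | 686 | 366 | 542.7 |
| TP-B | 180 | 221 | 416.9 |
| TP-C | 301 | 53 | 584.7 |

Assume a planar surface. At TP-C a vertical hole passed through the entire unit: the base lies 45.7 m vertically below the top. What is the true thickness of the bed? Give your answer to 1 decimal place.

Let the plane be z = a·E + b·N + c.
TP-B−TP-A: −506a − 145b = −125.8;  TP-C−TP-A: −385a − 313b = 42.
Solving gives a = 0.44334, b = −0.67950.
|∇z| = √(a²+b²) = 0.81134, so dip δ = arctan(0.81134) = 39.05°.
True thickness = vertical thickness × cos δ = 45.7 × cos 39.05° = 35.5 m.

35.5 m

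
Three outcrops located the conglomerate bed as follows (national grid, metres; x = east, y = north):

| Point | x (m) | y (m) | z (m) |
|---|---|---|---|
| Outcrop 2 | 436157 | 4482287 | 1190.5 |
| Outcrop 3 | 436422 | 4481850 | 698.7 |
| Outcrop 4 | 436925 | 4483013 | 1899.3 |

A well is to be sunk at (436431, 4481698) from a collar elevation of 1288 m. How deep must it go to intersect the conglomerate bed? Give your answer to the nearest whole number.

753 m

Let the plane be z = a·x + b·y + c.
Outcrop 3−Outcrop 2: 265a − 437b = −491.8;  Outcrop 4−Outcrop 2: 768a + 726b = 708.8.
Solving gives a = −0.08958459, b = 1.07107571.
Then c = 1190.5 − a·436157 − b·4482287 = −4760605.27.
At (436431, 4481698): z_contact = −39097.5 + 4800237.9 − 4760605.27 = 535.1 m.
Depth below ground = 1288 − 535.1 = 753 m.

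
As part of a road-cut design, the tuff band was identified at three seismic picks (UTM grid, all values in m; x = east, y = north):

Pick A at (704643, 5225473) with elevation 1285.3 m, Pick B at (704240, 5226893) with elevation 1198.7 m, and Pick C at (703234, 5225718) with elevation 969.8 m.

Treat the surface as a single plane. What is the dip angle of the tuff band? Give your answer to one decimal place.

Two edge vectors: Pick A→Pick B = (-403, 1420, -86.6), Pick A→Pick C = (-1409, 245, -315.5).
Normal n = (Pick A→Pick B) × (Pick A→Pick C) = (-426793, -5127.1, 1902045).
So ∂z/∂x = −n_x/n_z = 0.22439 and ∂z/∂y = −n_y/n_z = 0.00270.
Gradient magnitude |∇z| = √(a² + b²) = √(0.05035 + 0.00001) = 0.22440.
True dip = arctan(0.22440) = 12.6°, dipping toward W (azimuth ≈ 269°).

12.6°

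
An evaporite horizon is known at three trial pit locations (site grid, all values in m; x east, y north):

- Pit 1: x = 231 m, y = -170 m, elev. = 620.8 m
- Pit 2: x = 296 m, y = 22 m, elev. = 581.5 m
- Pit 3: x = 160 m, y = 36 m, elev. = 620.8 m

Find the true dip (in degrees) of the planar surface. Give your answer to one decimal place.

17.6°

Let the plane be z = a·x + b·y + c.
Pit 2−Pit 1: 65a + 192b = −39.3;  Pit 3−Pit 1: −71a + 206b = 0.
Solving gives a = −0.29960, b = −0.10326.
Gradient magnitude |∇z| = √(a² + b²) = √(0.08976 + 0.01066) = 0.31690.
True dip = arctan(0.31690) = 17.6°, dipping toward ENE (azimuth ≈ 071°).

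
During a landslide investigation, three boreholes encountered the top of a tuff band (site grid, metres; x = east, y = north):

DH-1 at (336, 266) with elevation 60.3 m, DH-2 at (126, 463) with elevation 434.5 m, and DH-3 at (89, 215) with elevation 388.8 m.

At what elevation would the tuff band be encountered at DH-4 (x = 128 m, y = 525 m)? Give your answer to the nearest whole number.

456 m

Let the plane be z = a·x + b·y + c.
DH-2−DH-1: −210a + 197b = 374.2;  DH-3−DH-1: −247a − 51b = 328.5.
Solving gives a = −1.41149, b = 0.39486.
Then c = 60.3 − a·336 − b·266 = 429.53.
At (128, 525): z = −180.7 + 207.3 + 429.53 = 456.2 m.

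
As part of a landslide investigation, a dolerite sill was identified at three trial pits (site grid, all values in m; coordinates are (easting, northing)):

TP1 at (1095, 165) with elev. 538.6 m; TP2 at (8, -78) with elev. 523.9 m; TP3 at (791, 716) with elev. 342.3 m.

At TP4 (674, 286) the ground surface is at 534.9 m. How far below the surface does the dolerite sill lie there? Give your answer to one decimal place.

Two edge vectors: TP1→TP2 = (-1087, -243, -14.7), TP1→TP3 = (-304, 551, -196.3).
Normal n = (TP1→TP2) × (TP1→TP3) = (55800.6, -208909.3, -672809).
So ∂z/∂E = −n_x/n_z = 0.082937 and ∂z/∂N = −n_y/n_z = −0.310503.
Intercept c from TP1: 538.6 − 90.82 + 51.23 = 499.02.
At (674, 286): z_contact = 55.90 − 88.80 + 499.02 = 466.11 m.
Depth below ground = 534.9 − 466.11 = 68.8 m.

68.8 m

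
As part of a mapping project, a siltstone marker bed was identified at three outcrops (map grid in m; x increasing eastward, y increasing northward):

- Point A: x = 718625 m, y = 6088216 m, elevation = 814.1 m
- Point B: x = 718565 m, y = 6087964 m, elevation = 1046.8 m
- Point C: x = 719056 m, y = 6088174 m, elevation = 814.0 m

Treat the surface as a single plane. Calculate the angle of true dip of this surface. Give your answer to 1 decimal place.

42.2°

Two edge vectors: Point A→Point B = (-60, -252, 232.7), Point A→Point C = (431, -42, -0.1).
Normal n = (Point A→Point B) × (Point A→Point C) = (9798.6, 100287.7, 111132).
So ∂z/∂x = −n_x/n_z = −0.08817 and ∂z/∂y = −n_y/n_z = −0.90242.
Gradient magnitude |∇z| = √(a² + b²) = √(0.00777 + 0.81436) = 0.90672.
True dip = arctan(0.90672) = 42.2°, dipping toward N (azimuth ≈ 006°).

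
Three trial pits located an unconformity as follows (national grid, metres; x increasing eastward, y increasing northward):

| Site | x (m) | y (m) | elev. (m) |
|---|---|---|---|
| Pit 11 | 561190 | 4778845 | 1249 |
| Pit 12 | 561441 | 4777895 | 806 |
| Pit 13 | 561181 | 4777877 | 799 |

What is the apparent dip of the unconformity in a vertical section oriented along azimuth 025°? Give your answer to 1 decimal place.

Two edge vectors: Pit 11→Pit 12 = (251, -950, -443), Pit 11→Pit 13 = (-9, -968, -450).
Normal n = (Pit 11→Pit 12) × (Pit 11→Pit 13) = (-1324, 116937, -251518).
So ∂z/∂x = −n_x/n_z = −0.00526 and ∂z/∂y = −n_y/n_z = 0.46492.
Unit vector along 025° is (sin 25°, cos 25°) = (0.4226, 0.9063).
Slope in that direction = a·(0.4226) + b·(0.9063) = 0.41914.
Apparent dip = arctan|0.41914| = 22.7° (true dip is 24.9°, so apparent ≤ true as expected).

22.7°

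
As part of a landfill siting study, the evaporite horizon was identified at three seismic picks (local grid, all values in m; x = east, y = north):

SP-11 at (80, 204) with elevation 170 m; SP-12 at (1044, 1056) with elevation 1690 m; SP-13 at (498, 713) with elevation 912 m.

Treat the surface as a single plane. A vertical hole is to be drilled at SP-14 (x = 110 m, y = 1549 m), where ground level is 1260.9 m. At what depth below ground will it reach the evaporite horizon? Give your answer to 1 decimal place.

260.3 m

Two edge vectors: SP-11→SP-12 = (964, 852, 1520), SP-11→SP-13 = (418, 509, 742).
Normal n = (SP-11→SP-12) × (SP-11→SP-13) = (-141496, -79928, 134540).
So ∂z/∂x = −n_x/n_z = 1.051702 and ∂z/∂y = −n_y/n_z = 0.594084.
Intercept c from SP-11: 170 − 84.14 − 121.19 = −35.33.
At (110, 1549): z_contact = 115.69 + 920.24 − 35.33 = 1000.59 m.
Depth below ground = 1260.9 − 1000.59 = 260.3 m.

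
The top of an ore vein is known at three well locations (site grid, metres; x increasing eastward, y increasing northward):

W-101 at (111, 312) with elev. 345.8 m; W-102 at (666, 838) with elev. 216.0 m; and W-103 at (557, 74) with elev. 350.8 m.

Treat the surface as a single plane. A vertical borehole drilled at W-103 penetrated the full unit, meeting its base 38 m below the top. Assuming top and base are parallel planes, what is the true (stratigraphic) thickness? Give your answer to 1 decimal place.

Two edge vectors: W-101→W-102 = (555, 526, -129.8), W-101→W-103 = (446, -238, 5).
Normal n = (W-101→W-102) × (W-101→W-103) = (-28262.4, -60665.8, -366686).
So ∂z/∂x = −n_x/n_z = −0.07708 and ∂z/∂y = −n_y/n_z = −0.16544.
|∇z| = √(a²+b²) = 0.18252, so dip δ = arctan(0.18252) = 10.34°.
True thickness = vertical thickness × cos δ = 38 × cos 10.34° = 37.4 m.

37.4 m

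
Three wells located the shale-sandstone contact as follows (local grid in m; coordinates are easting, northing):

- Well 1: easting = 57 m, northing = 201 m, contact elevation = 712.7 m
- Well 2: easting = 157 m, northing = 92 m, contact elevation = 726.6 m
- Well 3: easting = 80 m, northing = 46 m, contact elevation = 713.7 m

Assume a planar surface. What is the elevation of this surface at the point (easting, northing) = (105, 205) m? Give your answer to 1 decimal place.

Two edge vectors: Well 1→Well 2 = (100, -109, 13.9), Well 1→Well 3 = (23, -155, 1).
Normal n = (Well 1→Well 2) × (Well 1→Well 3) = (2045.5, 219.7, -12993).
So ∂z/∂easting = −n_x/n_z = 0.15743 and ∂z/∂northing = −n_y/n_z = 0.01691.
Intercept c from Well 1: 712.7 − 8.97 − 3.40 = 700.33.
At (105, 205): z = 16.5 + 3.5 + 700.33 = 720.3 m.

720.3 m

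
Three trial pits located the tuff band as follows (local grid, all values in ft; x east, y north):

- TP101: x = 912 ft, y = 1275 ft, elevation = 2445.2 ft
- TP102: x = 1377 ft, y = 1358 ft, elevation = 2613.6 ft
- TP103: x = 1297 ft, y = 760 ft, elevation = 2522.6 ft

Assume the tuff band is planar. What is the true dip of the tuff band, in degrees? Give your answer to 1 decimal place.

19.8°

Two edge vectors: TP101→TP102 = (465, 83, 168.4), TP101→TP103 = (385, -515, 77.4).
Normal n = (TP101→TP102) × (TP101→TP103) = (93150.2, 28843, -271430).
So ∂z/∂x = −n_x/n_z = 0.34318 and ∂z/∂y = −n_y/n_z = 0.10626.
Gradient magnitude |∇z| = √(a² + b²) = √(0.11777 + 0.01129) = 0.35926.
True dip = arctan(0.35926) = 19.8°, dipping toward WSW (azimuth ≈ 253°).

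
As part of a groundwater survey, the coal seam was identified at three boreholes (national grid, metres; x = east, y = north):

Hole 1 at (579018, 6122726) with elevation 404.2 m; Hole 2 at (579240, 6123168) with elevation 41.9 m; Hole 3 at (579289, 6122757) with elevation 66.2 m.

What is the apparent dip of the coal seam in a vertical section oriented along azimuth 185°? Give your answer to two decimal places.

Let the plane be z = a·x + b·y + c.
Hole 2−Hole 1: 222a + 442b = −362.3;  Hole 3−Hole 1: 271a + 31b = −338.
Solving gives a = −1.22378, b = −0.20502.
Unit vector along 185° is (sin 185°, cos 185°) = (-0.0872, -0.9962).
Slope in that direction = a·(-0.0872) + b·(-0.9962) = 0.31090.
Apparent dip = arctan|0.31090| = 17.27° (true dip is 51.1°, so apparent ≤ true as expected).

17.27°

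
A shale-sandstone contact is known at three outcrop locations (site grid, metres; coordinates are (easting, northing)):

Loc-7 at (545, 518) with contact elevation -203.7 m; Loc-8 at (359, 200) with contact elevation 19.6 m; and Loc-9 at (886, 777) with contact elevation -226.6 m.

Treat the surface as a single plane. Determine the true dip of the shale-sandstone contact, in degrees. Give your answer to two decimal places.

55.56°

Let the plane be z = a·E + b·N + c.
Loc-8−Loc-7: −186a − 318b = 223.3;  Loc-9−Loc-7: 341a + 259b = −22.9.
Solving gives a = 0.83885, b = −1.19285.
Gradient magnitude |∇z| = √(a² + b²) = √(0.70367 + 1.42289) = 1.45827.
True dip = arctan(1.45827) = 55.56°, dipping toward NW (azimuth ≈ 325°).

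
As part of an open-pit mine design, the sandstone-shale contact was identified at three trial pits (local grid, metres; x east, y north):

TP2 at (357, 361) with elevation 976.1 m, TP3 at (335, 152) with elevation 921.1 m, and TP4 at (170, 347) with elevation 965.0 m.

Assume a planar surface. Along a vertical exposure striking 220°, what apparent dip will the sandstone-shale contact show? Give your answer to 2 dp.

Let the plane be z = a·x + b·y + c.
TP3−TP2: −22a − 209b = −55;  TP4−TP2: −187a − 14b = −11.1.
Solving gives a = 0.03997, b = 0.25895.
Unit vector along 220° is (sin 220°, cos 220°) = (-0.6428, -0.7660).
Slope in that direction = a·(-0.6428) + b·(-0.7660) = −0.22406.
Apparent dip = arctan|0.22406| = 12.63° (true dip is 14.7°, so apparent ≤ true as expected).

12.63°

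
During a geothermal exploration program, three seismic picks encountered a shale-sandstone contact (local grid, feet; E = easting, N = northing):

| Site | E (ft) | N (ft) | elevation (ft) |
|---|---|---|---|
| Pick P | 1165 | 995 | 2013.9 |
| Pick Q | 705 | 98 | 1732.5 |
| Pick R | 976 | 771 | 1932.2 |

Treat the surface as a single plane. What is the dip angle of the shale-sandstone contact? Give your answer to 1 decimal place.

15.7°

Two edge vectors: Pick P→Pick Q = (-460, -897, -281.4), Pick P→Pick R = (-189, -224, -81.7).
Normal n = (Pick P→Pick Q) × (Pick P→Pick R) = (10251.3, 15602.6, -66493).
So ∂z/∂E = −n_x/n_z = 0.15417 and ∂z/∂N = −n_y/n_z = 0.23465.
Gradient magnitude |∇z| = √(a² + b²) = √(0.02377 + 0.05506) = 0.28077.
True dip = arctan(0.28077) = 15.7°, dipping toward SSW (azimuth ≈ 213°).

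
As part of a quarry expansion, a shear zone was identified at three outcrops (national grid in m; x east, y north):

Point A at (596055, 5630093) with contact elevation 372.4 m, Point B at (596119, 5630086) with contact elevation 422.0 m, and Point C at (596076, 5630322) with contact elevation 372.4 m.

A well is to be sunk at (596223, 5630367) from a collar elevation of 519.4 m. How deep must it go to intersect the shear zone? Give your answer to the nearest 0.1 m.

37.4 m

Let the plane be z = a·x + b·y + c.
Point B−Point A: 64a − 7b = 49.6;  Point C−Point A: 21a + 229b = 0.
Solving gives a = 0.767303925, b = −0.070364115.
Then c = 372.4 − a·596055 − b·5630093 = −60826.43.
At (596223, 5630367): z_contact = 457484.25 − 396175.79 − 60826.43 = 482.03 m.
Depth below ground = 519.4 − 482.03 = 37.4 m.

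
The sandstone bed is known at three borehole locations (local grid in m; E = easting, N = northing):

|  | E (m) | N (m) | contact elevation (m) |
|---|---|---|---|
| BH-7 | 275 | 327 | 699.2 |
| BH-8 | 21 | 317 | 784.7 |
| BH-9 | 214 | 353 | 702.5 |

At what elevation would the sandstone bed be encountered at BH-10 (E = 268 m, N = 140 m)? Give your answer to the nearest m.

Let the plane be z = a·E + b·N + c.
BH-8−BH-7: −254a − 10b = 85.5;  BH-9−BH-7: −61a + 26b = 3.3.
Solving gives a = −0.31273, b = −0.60678.
Then c = 699.2 − a·275 − b·327 = 983.62.
At (268, 140): z = −83.8 − 84.9 + 983.62 = 814.9 m.

815 m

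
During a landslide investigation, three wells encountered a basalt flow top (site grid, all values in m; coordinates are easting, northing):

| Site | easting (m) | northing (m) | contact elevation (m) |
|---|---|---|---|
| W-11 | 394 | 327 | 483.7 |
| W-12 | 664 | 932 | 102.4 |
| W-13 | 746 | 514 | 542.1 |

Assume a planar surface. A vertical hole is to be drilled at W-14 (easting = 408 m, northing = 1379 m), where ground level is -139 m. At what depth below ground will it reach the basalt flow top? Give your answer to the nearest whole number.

339 m

Two edge vectors: W-11→W-12 = (270, 605, -381.3), W-11→W-13 = (352, 187, 58.4).
Normal n = (W-11→W-12) × (W-11→W-13) = (106635.1, -149985.6, -162470).
So ∂z/∂easting = −n_x/n_z = 0.65634 and ∂z/∂northing = −n_y/n_z = −0.92316.
Intercept c from W-11: 483.7 − 258.60 + 301.87 = 526.98.
At (408, 1379): z_contact = 267.8 − 1273.0 + 526.98 = -478.3 m.
Depth below ground = -139 − (-478.3) = 339 m.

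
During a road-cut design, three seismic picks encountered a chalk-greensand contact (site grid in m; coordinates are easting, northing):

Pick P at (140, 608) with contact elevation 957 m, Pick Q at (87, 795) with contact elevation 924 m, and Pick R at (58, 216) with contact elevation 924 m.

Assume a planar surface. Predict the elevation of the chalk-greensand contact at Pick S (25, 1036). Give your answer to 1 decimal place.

884.8 m

Two edge vectors: Pick P→Pick Q = (-53, 187, -33), Pick P→Pick R = (-82, -392, -33).
Normal n = (Pick P→Pick Q) × (Pick P→Pick R) = (-19107, 957, 36110).
So ∂z/∂easting = −n_x/n_z = 0.529133 and ∂z/∂northing = −n_y/n_z = −0.026502.
Intercept c from Pick P: 957 − 74.08 + 16.11 = 899.03.
At (25, 1036): z = 13.2 − 27.5 + 899.03 = 884.8 m.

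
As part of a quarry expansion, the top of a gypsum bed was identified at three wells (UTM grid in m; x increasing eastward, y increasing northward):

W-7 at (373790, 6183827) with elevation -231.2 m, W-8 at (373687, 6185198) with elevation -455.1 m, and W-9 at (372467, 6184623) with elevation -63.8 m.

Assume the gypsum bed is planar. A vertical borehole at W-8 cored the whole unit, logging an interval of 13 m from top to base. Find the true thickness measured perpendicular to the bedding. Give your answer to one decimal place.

12.5 m

Let the plane be z = a·x + b·y + c.
W-8−W-7: −103a + 1371b = −223.9;  W-9−W-7: −1323a + 796b = 167.4.
Solving gives a = −0.23543, b = −0.18100.
|∇z| = √(a²+b²) = 0.29697, so dip δ = arctan(0.29697) = 16.54°.
True thickness = vertical thickness × cos δ = 13 × cos 16.54° = 12.5 m.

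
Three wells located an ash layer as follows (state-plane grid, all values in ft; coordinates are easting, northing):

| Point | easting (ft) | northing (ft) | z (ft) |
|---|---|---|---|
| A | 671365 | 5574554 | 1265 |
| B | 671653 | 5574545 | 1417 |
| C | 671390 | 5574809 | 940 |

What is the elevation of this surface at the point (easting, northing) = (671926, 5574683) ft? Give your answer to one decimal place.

1367.3 ft

Two edge vectors: A→B = (288, -9, 152), A→C = (25, 255, -325).
Normal n = (A→B) × (A→C) = (-35835, 97400, 73665).
So ∂z/∂easting = −n_x/n_z = 0.486458970 and ∂z/∂northing = −n_y/n_z = −1.322201860.
Intercept c from A: 1265 − 326591.53 + 7370685.67 = 7045359.14.
At (671926, 5574683): z = 326864.4 − 7370856.2 + 7045359.14 = 1367.3 ft.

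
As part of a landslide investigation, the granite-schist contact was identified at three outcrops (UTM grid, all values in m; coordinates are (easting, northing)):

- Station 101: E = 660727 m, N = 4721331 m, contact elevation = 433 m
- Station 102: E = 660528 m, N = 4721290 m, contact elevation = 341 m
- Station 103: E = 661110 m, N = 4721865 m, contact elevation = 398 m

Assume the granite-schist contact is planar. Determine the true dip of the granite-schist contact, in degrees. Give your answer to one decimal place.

36.0°

Two edge vectors: Station 101→Station 102 = (-199, -41, -92), Station 101→Station 103 = (383, 534, -35).
Normal n = (Station 101→Station 102) × (Station 101→Station 103) = (50563, -42201, -90563).
So ∂z/∂E = −n_x/n_z = 0.55832 and ∂z/∂N = −n_y/n_z = −0.46599.
Gradient magnitude |∇z| = √(a² + b²) = √(0.31172 + 0.21714) = 0.72723.
True dip = arctan(0.72723) = 36.0°, dipping toward NW (azimuth ≈ 310°).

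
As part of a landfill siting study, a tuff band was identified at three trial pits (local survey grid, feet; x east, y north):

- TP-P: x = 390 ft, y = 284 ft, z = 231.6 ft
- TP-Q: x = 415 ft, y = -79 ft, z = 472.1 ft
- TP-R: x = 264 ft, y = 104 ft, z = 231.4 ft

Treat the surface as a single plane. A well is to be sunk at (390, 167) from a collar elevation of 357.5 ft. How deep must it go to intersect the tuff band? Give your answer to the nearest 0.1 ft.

Two edge vectors: TP-P→TP-Q = (25, -363, 240.5), TP-P→TP-R = (-126, -180, -0.2).
Normal n = (TP-P→TP-Q) × (TP-P→TP-R) = (43362.6, -30298, -50238).
So ∂z/∂x = −n_x/n_z = 0.86314 and ∂z/∂y = −n_y/n_z = −0.60309.
Intercept c from TP-P: 231.6 − 336.63 + 171.28 = 66.25.
At (390, 167): z_contact = 336.63 − 100.72 + 66.25 = 302.16 ft.
Depth below ground = 357.5 − 302.16 = 55.3 ft.

55.3 ft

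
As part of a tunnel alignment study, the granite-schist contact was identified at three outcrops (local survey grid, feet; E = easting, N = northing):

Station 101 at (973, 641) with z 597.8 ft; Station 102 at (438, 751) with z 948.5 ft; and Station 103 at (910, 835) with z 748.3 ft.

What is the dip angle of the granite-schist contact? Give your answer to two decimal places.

38.80°

Let the plane be z = a·E + b·N + c.
Station 102−Station 101: −535a + 110b = 350.7;  Station 103−Station 101: −63a + 194b = 150.5.
Solving gives a = −0.53150, b = 0.60317.
Gradient magnitude |∇z| = √(a² + b²) = √(0.28249 + 0.36382) = 0.80393.
True dip = arctan(0.80393) = 38.80°, dipping toward SE (azimuth ≈ 139°).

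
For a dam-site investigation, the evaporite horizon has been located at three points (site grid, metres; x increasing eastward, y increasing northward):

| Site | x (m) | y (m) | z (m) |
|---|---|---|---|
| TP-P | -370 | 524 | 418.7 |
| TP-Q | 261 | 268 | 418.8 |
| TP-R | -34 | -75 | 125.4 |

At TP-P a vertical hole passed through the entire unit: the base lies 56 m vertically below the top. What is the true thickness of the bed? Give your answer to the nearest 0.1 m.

Two edge vectors: TP-P→TP-Q = (631, -256, 0.1), TP-P→TP-R = (336, -599, -293.3).
Normal n = (TP-P→TP-Q) × (TP-P→TP-R) = (75144.7, 185105.9, -291953).
So ∂z/∂x = −n_x/n_z = 0.25739 and ∂z/∂y = −n_y/n_z = 0.63403.
|∇z| = √(a²+b²) = 0.68428, so dip δ = arctan(0.68428) = 34.38°.
True thickness = vertical thickness × cos δ = 56 × cos 34.38° = 46.2 m.

46.2 m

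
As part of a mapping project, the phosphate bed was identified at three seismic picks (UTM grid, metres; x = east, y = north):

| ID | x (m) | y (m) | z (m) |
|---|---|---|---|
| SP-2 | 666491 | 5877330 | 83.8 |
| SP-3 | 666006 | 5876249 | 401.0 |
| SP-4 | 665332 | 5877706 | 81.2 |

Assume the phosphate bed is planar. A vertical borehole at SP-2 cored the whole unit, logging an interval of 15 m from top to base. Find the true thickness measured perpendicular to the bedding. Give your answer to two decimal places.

Let the plane be z = a·x + b·y + c.
SP-3−SP-2: −485a − 1081b = 317.2;  SP-4−SP-2: −1159a + 376b = −2.6.
Solving gives a = −0.08114, b = −0.25703.
|∇z| = √(a²+b²) = 0.26953, so dip δ = arctan(0.26953) = 15.08°.
True thickness = vertical thickness × cos δ = 15 × cos 15.08° = 14.48 m.

14.48 m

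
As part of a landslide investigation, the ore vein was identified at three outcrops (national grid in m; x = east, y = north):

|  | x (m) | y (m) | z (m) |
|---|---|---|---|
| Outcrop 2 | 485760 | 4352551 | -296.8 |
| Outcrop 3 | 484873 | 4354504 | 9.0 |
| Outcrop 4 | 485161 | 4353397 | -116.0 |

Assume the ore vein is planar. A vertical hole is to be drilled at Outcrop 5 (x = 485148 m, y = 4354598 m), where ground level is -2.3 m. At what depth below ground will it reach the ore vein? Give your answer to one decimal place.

45.5 m

Two edge vectors: Outcrop 2→Outcrop 3 = (-887, 1953, 305.8), Outcrop 2→Outcrop 4 = (-599, 846, 180.8).
Normal n = (Outcrop 2→Outcrop 3) × (Outcrop 2→Outcrop 4) = (94395.6, -22804.6, 419445).
So ∂z/∂x = −n_x/n_z = −0.225048815 and ∂z/∂y = −n_y/n_z = 0.054368511.
Intercept c from Outcrop 2: -296.8 + 109319.71 − 236641.72 = −127618.80.
At (485148, 4354598): z_contact = −109181.98 + 236753.01 − 127618.80 = -47.78 m.
Depth below ground = -2.3 − (-47.78) = 45.5 m.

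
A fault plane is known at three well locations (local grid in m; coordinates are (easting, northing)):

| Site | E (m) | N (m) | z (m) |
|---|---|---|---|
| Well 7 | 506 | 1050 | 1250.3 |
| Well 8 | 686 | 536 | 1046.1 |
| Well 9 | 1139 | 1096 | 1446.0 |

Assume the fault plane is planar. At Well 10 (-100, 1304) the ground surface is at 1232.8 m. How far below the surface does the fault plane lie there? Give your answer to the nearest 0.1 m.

22.9 m

Two edge vectors: Well 7→Well 8 = (180, -514, -204.2), Well 7→Well 9 = (633, 46, 195.7).
Normal n = (Well 7→Well 8) × (Well 7→Well 9) = (-91196.6, -164484.6, 333642).
So ∂z/∂E = −n_x/n_z = 0.273337 and ∂z/∂N = −n_y/n_z = 0.492997.
Intercept c from Well 7: 1250.3 − 138.31 − 517.65 = 594.34.
At (-100, 1304): z_contact = −27.33 + 642.87 + 594.34 = 1209.88 m.
Depth below ground = 1232.8 − 1209.88 = 22.9 m.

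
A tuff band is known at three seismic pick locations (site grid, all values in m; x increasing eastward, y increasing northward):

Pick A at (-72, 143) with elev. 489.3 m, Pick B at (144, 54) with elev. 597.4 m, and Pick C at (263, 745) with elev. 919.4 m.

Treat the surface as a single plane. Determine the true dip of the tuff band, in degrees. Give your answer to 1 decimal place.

Let the plane be z = a·x + b·y + c.
Pick B−Pick A: 216a − 89b = 108.1;  Pick C−Pick A: 335a + 602b = 430.1.
Solving gives a = 0.64659, b = 0.35464.
Gradient magnitude |∇z| = √(a² + b²) = √(0.41808 + 0.12577) = 0.73746.
True dip = arctan(0.73746) = 36.4°, dipping toward WSW (azimuth ≈ 241°).

36.4°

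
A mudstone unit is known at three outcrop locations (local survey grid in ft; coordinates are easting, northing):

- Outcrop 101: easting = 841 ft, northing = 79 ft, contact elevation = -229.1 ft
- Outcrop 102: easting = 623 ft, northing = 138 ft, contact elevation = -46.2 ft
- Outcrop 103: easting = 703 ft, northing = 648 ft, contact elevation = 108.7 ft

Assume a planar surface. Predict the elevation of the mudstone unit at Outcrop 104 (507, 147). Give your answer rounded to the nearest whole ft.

Two edge vectors: Outcrop 101→Outcrop 102 = (-218, 59, 182.9), Outcrop 101→Outcrop 103 = (-138, 569, 337.8).
Normal n = (Outcrop 101→Outcrop 102) × (Outcrop 101→Outcrop 103) = (-84139.9, 48400.2, -115900).
So ∂z/∂easting = −n_x/n_z = −0.72597 and ∂z/∂northing = −n_y/n_z = 0.41760.
Intercept c from Outcrop 101: -229.1 + 610.54 − 32.99 = 348.45.
At (507, 147): z = −368.1 + 61.4 + 348.45 = 41.8 ft.

42 ft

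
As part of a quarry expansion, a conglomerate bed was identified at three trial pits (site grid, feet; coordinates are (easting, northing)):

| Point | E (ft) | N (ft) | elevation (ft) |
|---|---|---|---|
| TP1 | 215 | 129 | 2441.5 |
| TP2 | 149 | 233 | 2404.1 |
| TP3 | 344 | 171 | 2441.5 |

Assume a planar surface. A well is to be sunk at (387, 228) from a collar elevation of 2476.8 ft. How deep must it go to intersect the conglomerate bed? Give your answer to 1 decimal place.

48.1 ft

Let the plane be z = a·E + b·N + c.
TP2−TP1: −66a + 104b = −37.4;  TP3−TP1: 129a + 42b = 0.
Solving gives a = 0.09703, b = −0.29804.
Then c = 2441.5 − a·215 − b·129 = 2459.08.
At (387, 228): z_contact = 37.55 − 67.95 + 2459.08 = 2428.68 ft.
Depth below ground = 2476.8 − 2428.68 = 48.1 ft.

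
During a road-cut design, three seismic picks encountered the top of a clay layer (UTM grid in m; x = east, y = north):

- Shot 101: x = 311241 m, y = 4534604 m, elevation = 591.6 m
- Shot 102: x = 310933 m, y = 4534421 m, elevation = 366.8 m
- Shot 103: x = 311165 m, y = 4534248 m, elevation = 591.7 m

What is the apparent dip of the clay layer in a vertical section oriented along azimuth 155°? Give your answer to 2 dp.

27.27°

Two edge vectors: Shot 101→Shot 102 = (-308, -183, -224.8), Shot 101→Shot 103 = (-76, -356, 0.1).
Normal n = (Shot 101→Shot 102) × (Shot 101→Shot 103) = (-80047.1, 17115.6, 95740).
So ∂z/∂x = −n_x/n_z = 0.83609 and ∂z/∂y = −n_y/n_z = −0.17877.
Unit vector along 155° is (sin 155°, cos 155°) = (0.4226, -0.9063).
Slope in that direction = a·(0.4226) + b·(-0.9063) = 0.51537.
Apparent dip = arctan|0.51537| = 27.27° (true dip is 40.5°, so apparent ≤ true as expected).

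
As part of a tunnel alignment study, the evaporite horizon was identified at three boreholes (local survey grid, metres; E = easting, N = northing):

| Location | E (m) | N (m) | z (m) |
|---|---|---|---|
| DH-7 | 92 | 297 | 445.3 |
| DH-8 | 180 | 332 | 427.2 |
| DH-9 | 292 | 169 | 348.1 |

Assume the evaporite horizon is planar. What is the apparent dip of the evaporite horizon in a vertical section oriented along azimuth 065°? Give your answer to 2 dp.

9.63°

Two edge vectors: DH-7→DH-8 = (88, 35, -18.1), DH-7→DH-9 = (200, -128, -97.2).
Normal n = (DH-7→DH-8) × (DH-7→DH-9) = (-5718.8, 4933.6, -18264).
So ∂z/∂E = −n_x/n_z = −0.31312 and ∂z/∂N = −n_y/n_z = 0.27013.
Unit vector along 065° is (sin 65°, cos 65°) = (0.9063, 0.4226).
Slope in that direction = a·(0.9063) + b·(0.4226) = −0.16962.
Apparent dip = arctan|0.16962| = 9.63° (true dip is 22.5°, so apparent ≤ true as expected).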